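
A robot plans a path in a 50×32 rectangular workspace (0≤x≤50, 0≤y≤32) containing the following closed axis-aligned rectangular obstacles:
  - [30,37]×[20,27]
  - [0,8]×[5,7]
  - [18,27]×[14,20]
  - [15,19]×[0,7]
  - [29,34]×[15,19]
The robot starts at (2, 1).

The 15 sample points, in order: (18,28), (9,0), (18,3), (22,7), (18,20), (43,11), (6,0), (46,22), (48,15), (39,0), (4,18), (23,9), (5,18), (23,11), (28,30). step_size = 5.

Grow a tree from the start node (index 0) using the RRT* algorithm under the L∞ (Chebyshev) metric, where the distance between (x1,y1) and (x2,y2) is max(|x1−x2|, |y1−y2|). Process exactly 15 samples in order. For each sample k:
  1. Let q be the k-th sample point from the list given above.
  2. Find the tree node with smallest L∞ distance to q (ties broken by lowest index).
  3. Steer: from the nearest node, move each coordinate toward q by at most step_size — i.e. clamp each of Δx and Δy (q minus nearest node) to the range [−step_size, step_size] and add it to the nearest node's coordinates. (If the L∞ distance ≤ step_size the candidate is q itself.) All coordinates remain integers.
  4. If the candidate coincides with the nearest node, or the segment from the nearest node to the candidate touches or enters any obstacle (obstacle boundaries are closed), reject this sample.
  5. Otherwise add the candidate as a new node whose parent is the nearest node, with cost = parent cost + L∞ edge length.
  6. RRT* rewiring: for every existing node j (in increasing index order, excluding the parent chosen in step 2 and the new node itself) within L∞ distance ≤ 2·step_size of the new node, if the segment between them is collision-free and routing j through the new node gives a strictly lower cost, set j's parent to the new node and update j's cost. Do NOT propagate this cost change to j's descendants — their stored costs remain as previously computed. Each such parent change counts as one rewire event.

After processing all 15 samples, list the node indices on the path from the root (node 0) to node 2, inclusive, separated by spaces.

1. q=(18,28) nearest=0 d=27 new=(7,6) → blocked by [0,8]×[5,7], reject
2. q=(9,0) nearest=0 d=7 new=(7,0) → add node 1 parent=0 cost=5
3. q=(18,3) nearest=1 d=11 new=(12,3) → add node 2 parent=1 cost=10
4. q=(22,7) nearest=2 d=10 new=(17,7) → blocked by [15,19]×[0,7], reject
5. q=(18,20) nearest=2 d=17 new=(17,8) → blocked by [15,19]×[0,7], reject
6. q=(43,11) nearest=2 d=31 new=(17,8) → blocked by [15,19]×[0,7], reject
7. q=(6,0) nearest=1 d=1 new=(6,0) → add node 3 parent=1 cost=6
8. q=(46,22) nearest=2 d=34 new=(17,8) → blocked by [15,19]×[0,7], reject
9. q=(48,15) nearest=2 d=36 new=(17,8) → blocked by [15,19]×[0,7], reject
10. q=(39,0) nearest=2 d=27 new=(17,0) → blocked by [15,19]×[0,7], reject
11. q=(4,18) nearest=2 d=15 new=(7,8) → blocked by [0,8]×[5,7], reject
12. q=(23,9) nearest=2 d=11 new=(17,8) → blocked by [15,19]×[0,7], reject
13. q=(5,18) nearest=2 d=15 new=(7,8) → blocked by [0,8]×[5,7], reject
14. q=(23,11) nearest=2 d=11 new=(17,8) → blocked by [15,19]×[0,7], reject
15. q=(28,30) nearest=2 d=27 new=(17,8) → blocked by [15,19]×[0,7], reject

Path: 0 1 2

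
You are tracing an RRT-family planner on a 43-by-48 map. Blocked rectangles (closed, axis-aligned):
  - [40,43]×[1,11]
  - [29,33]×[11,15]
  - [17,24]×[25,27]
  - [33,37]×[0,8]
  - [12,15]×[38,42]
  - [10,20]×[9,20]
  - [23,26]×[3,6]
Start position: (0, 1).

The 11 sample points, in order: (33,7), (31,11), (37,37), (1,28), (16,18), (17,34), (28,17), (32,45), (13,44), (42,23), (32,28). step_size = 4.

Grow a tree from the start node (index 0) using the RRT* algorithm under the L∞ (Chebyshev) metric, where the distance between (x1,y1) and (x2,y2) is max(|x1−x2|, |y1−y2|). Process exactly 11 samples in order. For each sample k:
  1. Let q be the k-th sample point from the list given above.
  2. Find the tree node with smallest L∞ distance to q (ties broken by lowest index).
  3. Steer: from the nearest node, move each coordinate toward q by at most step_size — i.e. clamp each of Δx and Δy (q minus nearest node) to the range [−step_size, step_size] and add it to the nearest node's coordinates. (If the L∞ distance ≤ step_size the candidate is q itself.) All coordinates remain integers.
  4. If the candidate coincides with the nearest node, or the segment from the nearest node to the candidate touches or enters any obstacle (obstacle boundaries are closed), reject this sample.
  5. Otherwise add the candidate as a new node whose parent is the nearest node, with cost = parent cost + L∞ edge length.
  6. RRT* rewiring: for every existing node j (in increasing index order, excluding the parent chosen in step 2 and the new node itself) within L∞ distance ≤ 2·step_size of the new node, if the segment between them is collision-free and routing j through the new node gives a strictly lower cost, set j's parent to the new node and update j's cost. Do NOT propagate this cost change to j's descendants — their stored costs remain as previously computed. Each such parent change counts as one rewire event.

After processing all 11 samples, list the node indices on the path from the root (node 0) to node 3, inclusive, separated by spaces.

1. q=(33,7) nearest=0 d=33 new=(4,5) → add node 1 parent=0 cost=4
2. q=(31,11) nearest=1 d=27 new=(8,9) → add node 2 parent=1 cost=8
3. q=(37,37) nearest=2 d=29 new=(12,13) → blocked by [10,20]×[9,20], reject
4. q=(1,28) nearest=2 d=19 new=(4,13) → add node 3 parent=2 cost=12
5. q=(16,18) nearest=2 d=9 new=(12,13) → blocked by [10,20]×[9,20], reject
6. q=(17,34) nearest=3 d=21 new=(8,17) → add node 4 parent=3 cost=16
7. q=(28,17) nearest=2 d=20 new=(12,13) → blocked by [10,20]×[9,20], reject
8. q=(32,45) nearest=4 d=28 new=(12,21) → blocked by [10,20]×[9,20], reject
9. q=(13,44) nearest=4 d=27 new=(12,21) → blocked by [10,20]×[9,20], reject
10. q=(42,23) nearest=2 d=34 new=(12,13) → blocked by [10,20]×[9,20], reject
11. q=(32,28) nearest=2 d=24 new=(12,13) → blocked by [10,20]×[9,20], reject

Path: 0 1 2 3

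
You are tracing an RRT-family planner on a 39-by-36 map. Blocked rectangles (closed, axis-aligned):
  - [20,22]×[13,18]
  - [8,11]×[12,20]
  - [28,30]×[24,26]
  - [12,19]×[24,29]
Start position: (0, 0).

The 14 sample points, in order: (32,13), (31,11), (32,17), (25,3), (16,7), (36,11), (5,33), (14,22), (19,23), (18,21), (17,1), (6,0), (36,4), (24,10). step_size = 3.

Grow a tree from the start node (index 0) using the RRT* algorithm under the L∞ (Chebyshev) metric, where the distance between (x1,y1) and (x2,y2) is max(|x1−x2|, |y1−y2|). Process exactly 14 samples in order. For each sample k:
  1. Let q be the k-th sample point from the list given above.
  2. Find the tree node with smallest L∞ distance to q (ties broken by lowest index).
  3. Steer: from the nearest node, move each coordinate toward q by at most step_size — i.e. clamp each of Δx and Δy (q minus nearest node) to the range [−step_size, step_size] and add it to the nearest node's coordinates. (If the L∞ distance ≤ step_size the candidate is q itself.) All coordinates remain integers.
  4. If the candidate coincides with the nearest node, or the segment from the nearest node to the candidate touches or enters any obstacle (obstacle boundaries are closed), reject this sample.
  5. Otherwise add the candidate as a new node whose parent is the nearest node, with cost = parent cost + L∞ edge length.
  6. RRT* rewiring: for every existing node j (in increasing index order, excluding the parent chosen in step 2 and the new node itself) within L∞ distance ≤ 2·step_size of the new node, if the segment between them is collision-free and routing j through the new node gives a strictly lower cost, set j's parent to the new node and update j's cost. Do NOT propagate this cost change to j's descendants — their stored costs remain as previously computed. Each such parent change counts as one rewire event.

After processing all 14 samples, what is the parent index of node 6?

Parent of node 6: 5

1. q=(32,13) nearest=0 d=32 new=(3,3) → add node 1 parent=0 cost=3
2. q=(31,11) nearest=1 d=28 new=(6,6) → add node 2 parent=1 cost=6
3. q=(32,17) nearest=2 d=26 new=(9,9) → add node 3 parent=2 cost=9
4. q=(25,3) nearest=3 d=16 new=(12,6) → add node 4 parent=3 cost=12
5. q=(16,7) nearest=4 d=4 new=(15,7) → add node 5 parent=4 cost=15
6. q=(36,11) nearest=5 d=21 new=(18,10) → add node 6 parent=5 cost=18
7. q=(5,33) nearest=6 d=23 new=(15,13) → add node 7 parent=6 cost=21
8. q=(14,22) nearest=7 d=9 new=(14,16) → add node 8 parent=7 cost=24
9. q=(19,23) nearest=8 d=7 new=(17,19) → add node 9 parent=8 cost=27
10. q=(18,21) nearest=9 d=2 new=(18,21) → add node 10 parent=9 cost=29
11. q=(17,1) nearest=4 d=5 new=(15,3) → add node 11 parent=4 cost=15
12. q=(6,0) nearest=1 d=3 new=(6,0) → add node 12 parent=1 cost=6
13. q=(36,4) nearest=6 d=18 new=(21,7) → add node 13 parent=6 cost=21
14. q=(24,10) nearest=13 d=3 new=(24,10) → add node 14 parent=13 cost=24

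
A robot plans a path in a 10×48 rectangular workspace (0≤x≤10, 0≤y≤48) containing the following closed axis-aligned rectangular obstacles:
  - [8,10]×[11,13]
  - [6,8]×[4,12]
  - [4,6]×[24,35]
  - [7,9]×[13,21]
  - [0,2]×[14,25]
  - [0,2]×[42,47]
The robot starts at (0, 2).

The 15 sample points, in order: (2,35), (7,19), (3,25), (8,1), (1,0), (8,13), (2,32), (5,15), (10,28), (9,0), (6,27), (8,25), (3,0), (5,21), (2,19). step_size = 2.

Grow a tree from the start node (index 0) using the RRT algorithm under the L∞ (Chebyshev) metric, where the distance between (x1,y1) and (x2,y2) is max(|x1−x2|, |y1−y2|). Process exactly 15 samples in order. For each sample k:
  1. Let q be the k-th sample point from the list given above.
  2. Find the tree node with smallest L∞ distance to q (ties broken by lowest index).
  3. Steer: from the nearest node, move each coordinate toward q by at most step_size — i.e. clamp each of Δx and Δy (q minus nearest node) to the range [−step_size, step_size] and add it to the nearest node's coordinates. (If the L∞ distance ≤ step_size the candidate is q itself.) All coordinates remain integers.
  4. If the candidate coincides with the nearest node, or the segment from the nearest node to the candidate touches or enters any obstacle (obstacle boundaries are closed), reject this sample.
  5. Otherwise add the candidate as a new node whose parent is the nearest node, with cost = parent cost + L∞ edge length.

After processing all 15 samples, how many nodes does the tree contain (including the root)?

Node count: 12

1. q=(2,35) nearest=0 d=33 new=(2,4) → add node 1 parent=0 cost=2
2. q=(7,19) nearest=1 d=15 new=(4,6) → add node 2 parent=1 cost=4
3. q=(3,25) nearest=2 d=19 new=(3,8) → add node 3 parent=2 cost=6
4. q=(8,1) nearest=2 d=5 new=(6,4) → blocked by [6,8]×[4,12], reject
5. q=(1,0) nearest=0 d=2 new=(1,0) → add node 4 parent=0 cost=2
6. q=(8,13) nearest=3 d=5 new=(5,10) → add node 5 parent=3 cost=8
7. q=(2,32) nearest=5 d=22 new=(3,12) → add node 6 parent=5 cost=10
8. q=(5,15) nearest=6 d=3 new=(5,14) → add node 7 parent=6 cost=12
9. q=(10,28) nearest=7 d=14 new=(7,16) → blocked by [7,9]×[13,21], reject
10. q=(9,0) nearest=2 d=6 new=(6,4) → blocked by [6,8]×[4,12], reject
11. q=(6,27) nearest=7 d=13 new=(6,16) → add node 8 parent=7 cost=14
12. q=(8,25) nearest=8 d=9 new=(8,18) → blocked by [7,9]×[13,21], reject
13. q=(3,0) nearest=4 d=2 new=(3,0) → add node 9 parent=4 cost=4
14. q=(5,21) nearest=8 d=5 new=(5,18) → add node 10 parent=8 cost=16
15. q=(2,19) nearest=10 d=3 new=(3,19) → add node 11 parent=10 cost=18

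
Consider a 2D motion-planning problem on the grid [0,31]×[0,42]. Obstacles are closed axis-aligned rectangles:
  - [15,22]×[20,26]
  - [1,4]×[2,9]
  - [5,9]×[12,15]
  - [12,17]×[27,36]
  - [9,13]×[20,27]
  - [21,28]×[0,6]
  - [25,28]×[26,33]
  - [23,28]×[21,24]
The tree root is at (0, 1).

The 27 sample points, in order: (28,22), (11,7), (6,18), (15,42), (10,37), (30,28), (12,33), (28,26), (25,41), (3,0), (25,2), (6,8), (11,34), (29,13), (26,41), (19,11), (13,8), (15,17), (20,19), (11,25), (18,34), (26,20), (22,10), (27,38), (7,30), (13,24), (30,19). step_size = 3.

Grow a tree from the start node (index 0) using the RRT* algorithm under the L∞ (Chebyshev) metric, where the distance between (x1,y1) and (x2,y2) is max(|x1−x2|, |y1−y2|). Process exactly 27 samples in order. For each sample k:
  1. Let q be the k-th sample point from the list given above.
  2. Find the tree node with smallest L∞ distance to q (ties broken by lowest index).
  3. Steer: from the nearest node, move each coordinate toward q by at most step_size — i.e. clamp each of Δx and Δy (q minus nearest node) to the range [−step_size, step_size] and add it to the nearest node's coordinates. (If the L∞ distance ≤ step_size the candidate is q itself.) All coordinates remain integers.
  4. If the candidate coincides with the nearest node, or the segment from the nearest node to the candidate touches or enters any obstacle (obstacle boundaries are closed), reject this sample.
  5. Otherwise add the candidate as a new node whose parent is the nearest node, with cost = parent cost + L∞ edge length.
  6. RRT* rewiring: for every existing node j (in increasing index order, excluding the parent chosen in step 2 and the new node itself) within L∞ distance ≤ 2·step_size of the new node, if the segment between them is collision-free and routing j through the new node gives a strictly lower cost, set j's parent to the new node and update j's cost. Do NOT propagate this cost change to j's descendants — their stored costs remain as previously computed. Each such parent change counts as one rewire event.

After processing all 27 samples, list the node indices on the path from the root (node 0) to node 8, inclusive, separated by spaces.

1. q=(28,22) nearest=0 d=28 new=(3,4) → blocked by [1,4]×[2,9], reject
2. q=(11,7) nearest=0 d=11 new=(3,4) → blocked by [1,4]×[2,9], reject
3. q=(6,18) nearest=0 d=17 new=(3,4) → blocked by [1,4]×[2,9], reject
4. q=(15,42) nearest=0 d=41 new=(3,4) → blocked by [1,4]×[2,9], reject
5. q=(10,37) nearest=0 d=36 new=(3,4) → blocked by [1,4]×[2,9], reject
6. q=(30,28) nearest=0 d=30 new=(3,4) → blocked by [1,4]×[2,9], reject
7. q=(12,33) nearest=0 d=32 new=(3,4) → blocked by [1,4]×[2,9], reject
8. q=(28,26) nearest=0 d=28 new=(3,4) → blocked by [1,4]×[2,9], reject
9. q=(25,41) nearest=0 d=40 new=(3,4) → blocked by [1,4]×[2,9], reject
10. q=(3,0) nearest=0 d=3 new=(3,0) → add node 1 parent=0 cost=3
11. q=(25,2) nearest=1 d=22 new=(6,2) → add node 2 parent=1 cost=6
12. q=(6,8) nearest=2 d=6 new=(6,5) → add node 3 parent=2 cost=9
13. q=(11,34) nearest=3 d=29 new=(9,8) → add node 4 parent=3 cost=12
14. q=(29,13) nearest=4 d=20 new=(12,11) → add node 5 parent=4 cost=15
15. q=(26,41) nearest=5 d=30 new=(15,14) → add node 6 parent=5 cost=18
16. q=(19,11) nearest=6 d=4 new=(18,11) → add node 7 parent=6 cost=21
17. q=(13,8) nearest=5 d=3 new=(13,8) → add node 8 parent=5 cost=18
18. q=(15,17) nearest=6 d=3 new=(15,17) → add node 9 parent=6 cost=21
19. q=(20,19) nearest=6 d=5 new=(18,17) → add node 10 parent=6 cost=21
20. q=(11,25) nearest=9 d=8 new=(12,20) → blocked by [9,13]×[20,27], reject
21. q=(18,34) nearest=9 d=17 new=(18,20) → blocked by [15,22]×[20,26], reject
22. q=(26,20) nearest=10 d=8 new=(21,20) → blocked by [15,22]×[20,26], reject
23. q=(22,10) nearest=7 d=4 new=(21,10) → add node 11 parent=7 cost=24
24. q=(27,38) nearest=9 d=21 new=(18,20) → blocked by [15,22]×[20,26], reject
25. q=(7,30) nearest=9 d=13 new=(12,20) → blocked by [9,13]×[20,27], reject
26. q=(13,24) nearest=9 d=7 new=(13,20) → blocked by [9,13]×[20,27], reject
27. q=(30,19) nearest=11 d=9 new=(24,13) → add node 12 parent=11 cost=27

Path: 0 1 2 3 4 5 8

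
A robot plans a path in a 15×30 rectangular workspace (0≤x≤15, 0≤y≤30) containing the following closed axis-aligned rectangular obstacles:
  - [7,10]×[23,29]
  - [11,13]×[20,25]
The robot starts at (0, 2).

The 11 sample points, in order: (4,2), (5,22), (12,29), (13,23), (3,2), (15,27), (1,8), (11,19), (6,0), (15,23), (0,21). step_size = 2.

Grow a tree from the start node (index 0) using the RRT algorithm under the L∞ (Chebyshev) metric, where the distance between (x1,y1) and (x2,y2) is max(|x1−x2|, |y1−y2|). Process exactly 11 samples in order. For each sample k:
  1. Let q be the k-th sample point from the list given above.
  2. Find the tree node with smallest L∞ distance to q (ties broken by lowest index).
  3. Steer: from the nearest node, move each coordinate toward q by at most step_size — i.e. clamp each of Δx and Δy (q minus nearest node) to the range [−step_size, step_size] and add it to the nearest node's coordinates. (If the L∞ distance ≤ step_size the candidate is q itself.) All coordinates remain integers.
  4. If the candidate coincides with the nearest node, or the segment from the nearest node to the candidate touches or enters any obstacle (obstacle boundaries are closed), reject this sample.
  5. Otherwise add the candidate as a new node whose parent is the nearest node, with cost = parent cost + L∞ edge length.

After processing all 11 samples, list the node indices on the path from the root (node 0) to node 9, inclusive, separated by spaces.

1. q=(4,2) nearest=0 d=4 new=(2,2) → add node 1 parent=0 cost=2
2. q=(5,22) nearest=0 d=20 new=(2,4) → add node 2 parent=0 cost=2
3. q=(12,29) nearest=2 d=25 new=(4,6) → add node 3 parent=2 cost=4
4. q=(13,23) nearest=3 d=17 new=(6,8) → add node 4 parent=3 cost=6
5. q=(3,2) nearest=1 d=1 new=(3,2) → add node 5 parent=1 cost=3
6. q=(15,27) nearest=4 d=19 new=(8,10) → add node 6 parent=4 cost=8
7. q=(1,8) nearest=3 d=3 new=(2,8) → add node 7 parent=3 cost=6
8. q=(11,19) nearest=6 d=9 new=(10,12) → add node 8 parent=6 cost=10
9. q=(6,0) nearest=5 d=3 new=(5,0) → add node 9 parent=5 cost=5
10. q=(15,23) nearest=8 d=11 new=(12,14) → add node 10 parent=8 cost=12
11. q=(0,21) nearest=8 d=10 new=(8,14) → add node 11 parent=8 cost=12

Path: 0 1 5 9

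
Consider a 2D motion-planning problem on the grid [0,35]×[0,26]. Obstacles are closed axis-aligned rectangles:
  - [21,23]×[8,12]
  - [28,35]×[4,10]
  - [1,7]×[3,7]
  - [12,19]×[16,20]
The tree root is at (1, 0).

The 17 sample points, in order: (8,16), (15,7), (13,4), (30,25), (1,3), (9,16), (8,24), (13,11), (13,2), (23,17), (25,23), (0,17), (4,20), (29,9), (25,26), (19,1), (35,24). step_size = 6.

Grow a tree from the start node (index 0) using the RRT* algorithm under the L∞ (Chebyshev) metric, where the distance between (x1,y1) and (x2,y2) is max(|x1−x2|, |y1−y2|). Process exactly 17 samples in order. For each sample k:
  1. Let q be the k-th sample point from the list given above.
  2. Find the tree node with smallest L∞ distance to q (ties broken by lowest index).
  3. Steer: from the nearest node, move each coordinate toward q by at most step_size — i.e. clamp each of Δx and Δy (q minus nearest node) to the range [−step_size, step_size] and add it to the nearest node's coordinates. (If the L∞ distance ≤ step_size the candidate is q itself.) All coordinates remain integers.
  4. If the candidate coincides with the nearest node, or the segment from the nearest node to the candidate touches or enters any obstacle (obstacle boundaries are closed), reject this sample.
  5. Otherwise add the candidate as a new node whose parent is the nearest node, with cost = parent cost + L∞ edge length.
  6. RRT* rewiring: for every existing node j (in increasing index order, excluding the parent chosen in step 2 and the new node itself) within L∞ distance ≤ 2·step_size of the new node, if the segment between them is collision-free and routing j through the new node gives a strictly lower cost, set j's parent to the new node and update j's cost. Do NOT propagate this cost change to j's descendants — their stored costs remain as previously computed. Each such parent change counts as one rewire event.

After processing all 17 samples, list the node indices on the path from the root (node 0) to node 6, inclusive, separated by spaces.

Path: 0 1 2 3 6

1. q=(8,16) nearest=0 d=16 new=(7,6) → blocked by [1,7]×[3,7], reject
2. q=(15,7) nearest=0 d=14 new=(7,6) → blocked by [1,7]×[3,7], reject
3. q=(13,4) nearest=0 d=12 new=(7,4) → blocked by [1,7]×[3,7], reject
4. q=(30,25) nearest=0 d=29 new=(7,6) → blocked by [1,7]×[3,7], reject
5. q=(1,3) nearest=0 d=3 new=(1,3) → blocked by [1,7]×[3,7], reject
6. q=(9,16) nearest=0 d=16 new=(7,6) → blocked by [1,7]×[3,7], reject
7. q=(8,24) nearest=0 d=24 new=(7,6) → blocked by [1,7]×[3,7], reject
8. q=(13,11) nearest=0 d=12 new=(7,6) → blocked by [1,7]×[3,7], reject
9. q=(13,2) nearest=0 d=12 new=(7,2) → add node 1 parent=0 cost=6
10. q=(23,17) nearest=1 d=16 new=(13,8) → add node 2 parent=1 cost=12
11. q=(25,23) nearest=2 d=15 new=(19,14) → add node 3 parent=2 cost=18
12. q=(0,17) nearest=2 d=13 new=(7,14) → add node 4 parent=2 cost=18
13. q=(4,20) nearest=4 d=6 new=(4,20) → add node 5 parent=4 cost=24
14. q=(29,9) nearest=3 d=10 new=(25,9) → blocked by [21,23]×[8,12], reject
15. q=(25,26) nearest=3 d=12 new=(25,20) → add node 6 parent=3 cost=24
16. q=(19,1) nearest=2 d=7 new=(19,2) → add node 7 parent=2 cost=18
17. q=(35,24) nearest=6 d=10 new=(31,24) → add node 8 parent=6 cost=30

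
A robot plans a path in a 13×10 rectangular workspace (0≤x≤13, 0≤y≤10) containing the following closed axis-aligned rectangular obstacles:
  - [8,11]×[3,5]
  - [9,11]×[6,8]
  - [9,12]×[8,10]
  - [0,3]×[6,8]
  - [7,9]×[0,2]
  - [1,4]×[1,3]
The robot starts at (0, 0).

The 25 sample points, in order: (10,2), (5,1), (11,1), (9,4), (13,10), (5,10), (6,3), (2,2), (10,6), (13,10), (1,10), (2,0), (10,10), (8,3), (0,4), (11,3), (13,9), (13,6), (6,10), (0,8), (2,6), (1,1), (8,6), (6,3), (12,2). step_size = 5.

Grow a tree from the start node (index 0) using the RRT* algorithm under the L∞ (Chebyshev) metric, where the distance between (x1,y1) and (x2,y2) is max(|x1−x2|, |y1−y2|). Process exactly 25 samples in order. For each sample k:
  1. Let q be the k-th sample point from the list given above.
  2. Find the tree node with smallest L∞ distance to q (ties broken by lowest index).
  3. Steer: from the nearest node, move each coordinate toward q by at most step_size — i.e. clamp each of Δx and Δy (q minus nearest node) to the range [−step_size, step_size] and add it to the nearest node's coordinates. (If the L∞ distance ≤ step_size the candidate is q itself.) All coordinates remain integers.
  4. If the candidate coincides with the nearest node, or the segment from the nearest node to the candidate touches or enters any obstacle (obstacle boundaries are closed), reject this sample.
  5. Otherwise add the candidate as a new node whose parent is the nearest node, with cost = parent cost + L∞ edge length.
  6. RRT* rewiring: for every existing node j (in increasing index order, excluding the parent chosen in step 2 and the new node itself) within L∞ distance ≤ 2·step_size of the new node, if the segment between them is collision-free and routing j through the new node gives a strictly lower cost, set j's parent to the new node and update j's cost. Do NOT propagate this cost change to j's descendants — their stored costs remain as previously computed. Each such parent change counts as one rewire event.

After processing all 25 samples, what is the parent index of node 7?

Parent of node 7: 2

1. q=(10,2) nearest=0 d=10 new=(5,2) → blocked by [1,4]×[1,3], reject
2. q=(5,1) nearest=0 d=5 new=(5,1) → add node 1 parent=0 cost=5
3. q=(11,1) nearest=1 d=6 new=(10,1) → blocked by [7,9]×[0,2], reject
4. q=(9,4) nearest=1 d=4 new=(9,4) → blocked by [8,11]×[3,5], reject
5. q=(13,10) nearest=1 d=9 new=(10,6) → blocked by [8,11]×[3,5], reject
6. q=(5,10) nearest=1 d=9 new=(5,6) → add node 2 parent=1 cost=10
7. q=(6,3) nearest=1 d=2 new=(6,3) → add node 3 parent=1 cost=7
8. q=(2,2) nearest=0 d=2 new=(2,2) → blocked by [1,4]×[1,3], reject
9. q=(10,6) nearest=3 d=4 new=(10,6) → blocked by [8,11]×[3,5], reject
10. q=(13,10) nearest=3 d=7 new=(11,8) → blocked by [8,11]×[3,5], reject
11. q=(1,10) nearest=2 d=4 new=(1,10) → blocked by [0,3]×[6,8], reject
12. q=(2,0) nearest=0 d=2 new=(2,0) → add node 4 parent=0 cost=2
13. q=(10,10) nearest=2 d=5 new=(10,10) → blocked by [9,12]×[8,10], reject
14. q=(8,3) nearest=3 d=2 new=(8,3) → blocked by [8,11]×[3,5], reject
15. q=(0,4) nearest=0 d=4 new=(0,4) → add node 5 parent=0 cost=4; rewire 2→5 (9<10)
16. q=(11,3) nearest=3 d=5 new=(11,3) → blocked by [8,11]×[3,5], reject
17. q=(13,9) nearest=3 d=7 new=(11,8) → blocked by [8,11]×[3,5], reject
18. q=(13,6) nearest=3 d=7 new=(11,6) → blocked by [8,11]×[3,5], reject
19. q=(6,10) nearest=2 d=4 new=(6,10) → add node 6 parent=2 cost=13
20. q=(0,8) nearest=5 d=4 new=(0,8) → blocked by [0,3]×[6,8], reject
21. q=(2,6) nearest=5 d=2 new=(2,6) → blocked by [0,3]×[6,8], reject
22. q=(1,1) nearest=0 d=1 new=(1,1) → blocked by [1,4]×[1,3], reject
23. q=(8,6) nearest=2 d=3 new=(8,6) → add node 7 parent=2 cost=12
24. q=(6,3) nearest=3 d=0 → coincident, reject
25. q=(12,2) nearest=7 d=4 new=(12,2) → blocked by [8,11]×[3,5], reject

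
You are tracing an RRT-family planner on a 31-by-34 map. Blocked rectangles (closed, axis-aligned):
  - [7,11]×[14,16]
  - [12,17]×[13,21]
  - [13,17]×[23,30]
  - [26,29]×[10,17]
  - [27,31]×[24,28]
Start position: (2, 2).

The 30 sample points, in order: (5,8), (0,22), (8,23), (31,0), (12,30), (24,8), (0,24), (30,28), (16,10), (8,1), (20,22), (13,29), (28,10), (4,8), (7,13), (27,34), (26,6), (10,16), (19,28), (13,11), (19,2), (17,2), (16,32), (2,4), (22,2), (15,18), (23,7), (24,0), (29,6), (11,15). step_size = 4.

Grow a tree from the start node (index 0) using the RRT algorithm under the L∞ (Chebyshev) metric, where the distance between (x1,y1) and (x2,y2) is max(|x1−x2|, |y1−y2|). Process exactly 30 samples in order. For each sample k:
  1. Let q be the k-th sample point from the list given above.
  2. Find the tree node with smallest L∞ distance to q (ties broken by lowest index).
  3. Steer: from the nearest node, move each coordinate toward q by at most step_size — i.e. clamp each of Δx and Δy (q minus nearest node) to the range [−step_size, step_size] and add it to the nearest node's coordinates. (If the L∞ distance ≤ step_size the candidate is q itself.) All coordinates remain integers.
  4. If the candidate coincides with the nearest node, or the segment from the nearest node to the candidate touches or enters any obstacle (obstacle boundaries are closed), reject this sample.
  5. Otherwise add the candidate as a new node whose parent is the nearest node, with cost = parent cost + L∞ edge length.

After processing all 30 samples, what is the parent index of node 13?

Parent of node 13: 1

1. q=(5,8) nearest=0 d=6 new=(5,6) → add node 1 parent=0 cost=4
2. q=(0,22) nearest=1 d=16 new=(1,10) → add node 2 parent=1 cost=8
3. q=(8,23) nearest=2 d=13 new=(5,14) → add node 3 parent=2 cost=12
4. q=(31,0) nearest=1 d=26 new=(9,2) → add node 4 parent=1 cost=8
5. q=(12,30) nearest=3 d=16 new=(9,18) → blocked by [7,11]×[14,16], reject
6. q=(24,8) nearest=4 d=15 new=(13,6) → add node 5 parent=4 cost=12
7. q=(0,24) nearest=3 d=10 new=(1,18) → add node 6 parent=3 cost=16
8. q=(30,28) nearest=5 d=22 new=(17,10) → add node 7 parent=5 cost=16
9. q=(16,10) nearest=7 d=1 new=(16,10) → add node 8 parent=7 cost=17
10. q=(8,1) nearest=4 d=1 new=(8,1) → add node 9 parent=4 cost=9
11. q=(20,22) nearest=7 d=12 new=(20,14) → add node 10 parent=7 cost=20
12. q=(13,29) nearest=6 d=12 new=(5,22) → add node 11 parent=6 cost=20
13. q=(28,10) nearest=10 d=8 new=(24,10) → add node 12 parent=10 cost=24
14. q=(4,8) nearest=1 d=2 new=(4,8) → add node 13 parent=1 cost=6
15. q=(7,13) nearest=3 d=2 new=(7,13) → add node 14 parent=3 cost=14
16. q=(27,34) nearest=10 d=20 new=(24,18) → add node 15 parent=10 cost=24
17. q=(26,6) nearest=12 d=4 new=(26,6) → add node 16 parent=12 cost=28
18. q=(10,16) nearest=14 d=3 new=(10,16) → blocked by [7,11]×[14,16], reject
19. q=(19,28) nearest=15 d=10 new=(20,22) → add node 17 parent=15 cost=28
20. q=(13,11) nearest=8 d=3 new=(13,11) → add node 18 parent=8 cost=20
21. q=(19,2) nearest=5 d=6 new=(17,2) → add node 19 parent=5 cost=16
22. q=(17,2) nearest=19 d=0 → coincident, reject
23. q=(16,32) nearest=17 d=10 new=(16,26) → blocked by [13,17]×[23,30], reject
24. q=(2,4) nearest=0 d=2 new=(2,4) → add node 20 parent=0 cost=2
25. q=(22,2) nearest=16 d=4 new=(22,2) → add node 21 parent=16 cost=32
26. q=(15,18) nearest=10 d=5 new=(16,18) → blocked by [12,17]×[13,21], reject
27. q=(23,7) nearest=12 d=3 new=(23,7) → add node 22 parent=12 cost=27
28. q=(24,0) nearest=21 d=2 new=(24,0) → add node 23 parent=21 cost=34
29. q=(29,6) nearest=16 d=3 new=(29,6) → add node 24 parent=16 cost=31
30. q=(11,15) nearest=14 d=4 new=(11,15) → blocked by [7,11]×[14,16], reject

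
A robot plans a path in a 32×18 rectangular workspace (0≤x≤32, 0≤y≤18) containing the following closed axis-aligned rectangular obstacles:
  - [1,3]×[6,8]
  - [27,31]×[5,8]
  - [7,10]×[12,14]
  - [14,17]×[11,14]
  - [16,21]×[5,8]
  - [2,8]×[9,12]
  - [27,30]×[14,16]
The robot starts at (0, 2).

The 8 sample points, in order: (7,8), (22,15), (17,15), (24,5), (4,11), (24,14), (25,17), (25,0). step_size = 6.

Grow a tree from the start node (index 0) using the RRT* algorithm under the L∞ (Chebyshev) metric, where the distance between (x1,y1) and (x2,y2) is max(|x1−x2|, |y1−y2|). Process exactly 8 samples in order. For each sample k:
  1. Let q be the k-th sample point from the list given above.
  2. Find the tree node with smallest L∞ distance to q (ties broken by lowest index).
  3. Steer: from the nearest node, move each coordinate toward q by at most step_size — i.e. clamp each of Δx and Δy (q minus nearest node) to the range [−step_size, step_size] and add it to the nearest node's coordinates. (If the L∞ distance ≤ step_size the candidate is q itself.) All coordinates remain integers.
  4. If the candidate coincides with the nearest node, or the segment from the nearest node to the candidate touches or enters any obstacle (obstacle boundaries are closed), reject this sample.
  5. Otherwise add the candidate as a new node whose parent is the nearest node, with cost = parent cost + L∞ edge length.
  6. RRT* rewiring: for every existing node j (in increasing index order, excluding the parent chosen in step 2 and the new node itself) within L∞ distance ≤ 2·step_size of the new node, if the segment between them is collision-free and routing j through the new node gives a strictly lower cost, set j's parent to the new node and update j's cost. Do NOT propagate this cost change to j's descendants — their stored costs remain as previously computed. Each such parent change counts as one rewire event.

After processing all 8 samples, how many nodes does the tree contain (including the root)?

Node count: 5

1. q=(7,8) nearest=0 d=7 new=(6,8) → add node 1 parent=0 cost=6
2. q=(22,15) nearest=1 d=16 new=(12,14) → blocked by [7,10]×[12,14], reject
3. q=(17,15) nearest=1 d=11 new=(12,14) → blocked by [7,10]×[12,14], reject
4. q=(24,5) nearest=1 d=18 new=(12,5) → add node 2 parent=1 cost=12
5. q=(4,11) nearest=1 d=3 new=(4,11) → blocked by [2,8]×[9,12], reject
6. q=(24,14) nearest=2 d=12 new=(18,11) → add node 3 parent=2 cost=18
7. q=(25,17) nearest=3 d=7 new=(24,17) → add node 4 parent=3 cost=24
8. q=(25,0) nearest=3 d=11 new=(24,5) → blocked by [16,21]×[5,8], reject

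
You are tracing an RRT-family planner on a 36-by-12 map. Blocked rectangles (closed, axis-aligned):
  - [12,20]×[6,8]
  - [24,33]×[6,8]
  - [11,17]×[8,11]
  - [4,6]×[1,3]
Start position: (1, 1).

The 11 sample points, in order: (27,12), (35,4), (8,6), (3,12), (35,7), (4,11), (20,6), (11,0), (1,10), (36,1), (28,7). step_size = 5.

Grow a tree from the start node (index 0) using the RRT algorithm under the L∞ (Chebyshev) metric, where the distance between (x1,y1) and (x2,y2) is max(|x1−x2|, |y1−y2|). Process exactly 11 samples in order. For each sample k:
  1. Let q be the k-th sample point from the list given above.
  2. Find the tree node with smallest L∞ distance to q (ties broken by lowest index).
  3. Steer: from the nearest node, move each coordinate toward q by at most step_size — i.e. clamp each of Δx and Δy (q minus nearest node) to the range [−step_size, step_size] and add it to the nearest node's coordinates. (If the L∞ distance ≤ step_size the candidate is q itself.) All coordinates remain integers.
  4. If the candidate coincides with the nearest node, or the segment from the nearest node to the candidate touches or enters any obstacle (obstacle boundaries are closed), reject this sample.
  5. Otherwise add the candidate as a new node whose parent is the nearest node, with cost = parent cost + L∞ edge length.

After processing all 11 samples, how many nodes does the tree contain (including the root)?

Node count: 10

1. q=(27,12) nearest=0 d=26 new=(6,6) → add node 1 parent=0 cost=5
2. q=(35,4) nearest=1 d=29 new=(11,4) → add node 2 parent=1 cost=10
3. q=(8,6) nearest=1 d=2 new=(8,6) → add node 3 parent=1 cost=7
4. q=(3,12) nearest=1 d=6 new=(3,11) → add node 4 parent=1 cost=10
5. q=(35,7) nearest=2 d=24 new=(16,7) → blocked by [12,20]×[6,8], reject
6. q=(4,11) nearest=4 d=1 new=(4,11) → add node 5 parent=4 cost=11
7. q=(20,6) nearest=2 d=9 new=(16,6) → blocked by [12,20]×[6,8], reject
8. q=(11,0) nearest=2 d=4 new=(11,0) → add node 6 parent=2 cost=14
9. q=(1,10) nearest=4 d=2 new=(1,10) → add node 7 parent=4 cost=12
10. q=(36,1) nearest=2 d=25 new=(16,1) → add node 8 parent=2 cost=15
11. q=(28,7) nearest=8 d=12 new=(21,6) → add node 9 parent=8 cost=20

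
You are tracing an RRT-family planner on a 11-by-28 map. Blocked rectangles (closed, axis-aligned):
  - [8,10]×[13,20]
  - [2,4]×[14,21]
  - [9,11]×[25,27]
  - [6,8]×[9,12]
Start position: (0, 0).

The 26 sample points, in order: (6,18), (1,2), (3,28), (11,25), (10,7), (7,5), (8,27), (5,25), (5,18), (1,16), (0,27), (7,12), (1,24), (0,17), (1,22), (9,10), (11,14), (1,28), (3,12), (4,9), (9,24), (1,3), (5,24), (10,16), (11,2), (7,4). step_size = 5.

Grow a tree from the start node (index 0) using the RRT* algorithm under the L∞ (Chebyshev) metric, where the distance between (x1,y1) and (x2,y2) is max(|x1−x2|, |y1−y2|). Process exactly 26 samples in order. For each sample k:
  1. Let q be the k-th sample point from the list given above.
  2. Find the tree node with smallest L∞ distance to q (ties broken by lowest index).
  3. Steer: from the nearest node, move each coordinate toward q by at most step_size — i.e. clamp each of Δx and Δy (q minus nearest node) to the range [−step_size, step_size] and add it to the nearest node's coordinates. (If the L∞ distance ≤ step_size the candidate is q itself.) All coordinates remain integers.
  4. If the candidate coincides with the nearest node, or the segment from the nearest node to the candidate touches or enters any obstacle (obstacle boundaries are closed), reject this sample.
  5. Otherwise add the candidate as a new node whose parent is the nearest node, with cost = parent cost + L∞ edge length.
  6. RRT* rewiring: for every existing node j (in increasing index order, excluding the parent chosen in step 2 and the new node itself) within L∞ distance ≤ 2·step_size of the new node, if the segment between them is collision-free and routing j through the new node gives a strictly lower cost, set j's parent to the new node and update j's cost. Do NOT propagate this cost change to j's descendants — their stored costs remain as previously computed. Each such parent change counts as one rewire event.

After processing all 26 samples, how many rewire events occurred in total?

1. q=(6,18) nearest=0 d=18 new=(5,5) → add node 1 parent=0 cost=5
2. q=(1,2) nearest=0 d=2 new=(1,2) → add node 2 parent=0 cost=2
3. q=(3,28) nearest=1 d=23 new=(3,10) → add node 3 parent=1 cost=10
4. q=(11,25) nearest=3 d=15 new=(8,15) → blocked by [8,10]×[13,20], reject
5. q=(10,7) nearest=1 d=5 new=(10,7) → add node 4 parent=1 cost=10
6. q=(7,5) nearest=1 d=2 new=(7,5) → add node 5 parent=1 cost=7
7. q=(8,27) nearest=3 d=17 new=(8,15) → blocked by [8,10]×[13,20], reject
8. q=(5,25) nearest=3 d=15 new=(5,15) → add node 6 parent=3 cost=15
9. q=(5,18) nearest=6 d=3 new=(5,18) → add node 7 parent=6 cost=18
10. q=(1,16) nearest=6 d=4 new=(1,16) → blocked by [2,4]×[14,21], reject
11. q=(0,27) nearest=7 d=9 new=(0,23) → blocked by [2,4]×[14,21], reject
12. q=(7,12) nearest=6 d=3 new=(7,12) → blocked by [6,8]×[9,12], reject
13. q=(1,24) nearest=7 d=6 new=(1,23) → blocked by [2,4]×[14,21], reject
14. q=(0,17) nearest=6 d=5 new=(0,17) → blocked by [2,4]×[14,21], reject
15. q=(1,22) nearest=7 d=4 new=(1,22) → blocked by [2,4]×[14,21], reject
16. q=(9,10) nearest=4 d=3 new=(9,10) → add node 8 parent=4 cost=13
17. q=(11,14) nearest=8 d=4 new=(11,14) → add node 9 parent=8 cost=17
18. q=(1,28) nearest=7 d=10 new=(1,23) → blocked by [2,4]×[14,21], reject
19. q=(3,12) nearest=3 d=2 new=(3,12) → add node 10 parent=3 cost=12
20. q=(4,9) nearest=3 d=1 new=(4,9) → add node 11 parent=3 cost=11
21. q=(9,24) nearest=7 d=6 new=(9,23) → add node 12 parent=7 cost=23
22. q=(1,3) nearest=2 d=1 new=(1,3) → add node 13 parent=2 cost=3; rewire 11→13 (9<11)
23. q=(5,24) nearest=12 d=4 new=(5,24) → add node 14 parent=12 cost=27
24. q=(10,16) nearest=9 d=2 new=(10,16) → blocked by [8,10]×[13,20], reject
25. q=(11,2) nearest=5 d=4 new=(11,2) → add node 15 parent=5 cost=11
26. q=(7,4) nearest=5 d=1 new=(7,4) → add node 16 parent=5 cost=8

Rewire events: 1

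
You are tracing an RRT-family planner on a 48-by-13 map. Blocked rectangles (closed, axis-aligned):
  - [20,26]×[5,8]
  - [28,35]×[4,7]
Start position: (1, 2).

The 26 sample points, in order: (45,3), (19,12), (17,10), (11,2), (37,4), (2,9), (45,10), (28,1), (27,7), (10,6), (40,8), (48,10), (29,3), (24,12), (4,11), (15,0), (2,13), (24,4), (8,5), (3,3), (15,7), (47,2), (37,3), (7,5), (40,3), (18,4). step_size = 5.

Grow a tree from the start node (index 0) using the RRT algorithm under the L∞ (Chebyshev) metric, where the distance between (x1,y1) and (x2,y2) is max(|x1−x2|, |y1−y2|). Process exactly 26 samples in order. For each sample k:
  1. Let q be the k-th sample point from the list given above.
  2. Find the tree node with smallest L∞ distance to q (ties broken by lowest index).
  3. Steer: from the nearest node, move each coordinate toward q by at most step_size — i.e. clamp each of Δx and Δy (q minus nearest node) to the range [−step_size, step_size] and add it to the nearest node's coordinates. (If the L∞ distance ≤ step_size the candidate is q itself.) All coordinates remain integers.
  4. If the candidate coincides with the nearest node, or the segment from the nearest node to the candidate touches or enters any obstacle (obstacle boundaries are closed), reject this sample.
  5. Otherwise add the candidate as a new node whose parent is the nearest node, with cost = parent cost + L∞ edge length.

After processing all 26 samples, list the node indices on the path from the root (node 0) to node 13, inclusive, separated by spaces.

1. q=(45,3) nearest=0 d=44 new=(6,3) → add node 1 parent=0 cost=5
2. q=(19,12) nearest=1 d=13 new=(11,8) → add node 2 parent=1 cost=10
3. q=(17,10) nearest=2 d=6 new=(16,10) → add node 3 parent=2 cost=15
4. q=(11,2) nearest=1 d=5 new=(11,2) → add node 4 parent=1 cost=10
5. q=(37,4) nearest=3 d=21 new=(21,5) → blocked by [20,26]×[5,8], reject
6. q=(2,9) nearest=1 d=6 new=(2,8) → add node 5 parent=1 cost=10
7. q=(45,10) nearest=3 d=29 new=(21,10) → add node 6 parent=3 cost=20
8. q=(28,1) nearest=6 d=9 new=(26,5) → blocked by [20,26]×[5,8], reject
9. q=(27,7) nearest=6 d=6 new=(26,7) → blocked by [20,26]×[5,8], reject
10. q=(10,6) nearest=2 d=2 new=(10,6) → add node 7 parent=2 cost=12
11. q=(40,8) nearest=6 d=19 new=(26,8) → blocked by [20,26]×[5,8], reject
12. q=(48,10) nearest=6 d=27 new=(26,10) → add node 8 parent=6 cost=25
13. q=(29,3) nearest=8 d=7 new=(29,5) → blocked by [28,35]×[4,7], reject
14. q=(24,12) nearest=8 d=2 new=(24,12) → add node 9 parent=8 cost=27
15. q=(4,11) nearest=5 d=3 new=(4,11) → add node 10 parent=5 cost=13
16. q=(15,0) nearest=4 d=4 new=(15,0) → add node 11 parent=4 cost=14
17. q=(2,13) nearest=10 d=2 new=(2,13) → add node 12 parent=10 cost=15
18. q=(24,4) nearest=6 d=6 new=(24,5) → blocked by [20,26]×[5,8], reject
19. q=(8,5) nearest=1 d=2 new=(8,5) → add node 13 parent=1 cost=7
20. q=(3,3) nearest=0 d=2 new=(3,3) → add node 14 parent=0 cost=2
21. q=(15,7) nearest=3 d=3 new=(15,7) → add node 15 parent=3 cost=18
22. q=(47,2) nearest=8 d=21 new=(31,5) → blocked by [28,35]×[4,7], reject
23. q=(37,3) nearest=8 d=11 new=(31,5) → blocked by [28,35]×[4,7], reject
24. q=(7,5) nearest=13 d=1 new=(7,5) → add node 16 parent=13 cost=8
25. q=(40,3) nearest=8 d=14 new=(31,5) → blocked by [28,35]×[4,7], reject
26. q=(18,4) nearest=15 d=3 new=(18,4) → add node 17 parent=15 cost=21

Path: 0 1 13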